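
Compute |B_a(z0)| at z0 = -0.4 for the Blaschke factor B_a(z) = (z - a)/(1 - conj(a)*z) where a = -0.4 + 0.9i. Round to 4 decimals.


Step 1: Numerator z0 - a = -0.4 - (-0.4 + 0.9i) = 0 - 0.9i
Step 2: Denominator 1 - conj(a)*z0 = 1 - (-0.4 - 0.9i)*(-0.4) = 0.84 - 0.36i
Step 3: |z0 - a|^2 = 0^2 + (-0.9)^2 = 0.81; |1 - conj(a)*z0|^2 = 0.84^2 + (-0.36)^2 = 0.8352
Step 4: |B_a(-0.4)| = sqrt(0.81 / 0.8352) = sqrt(0.969828)
Step 5: = 0.9848

0.9848


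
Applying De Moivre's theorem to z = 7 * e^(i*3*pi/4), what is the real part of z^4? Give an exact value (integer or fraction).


Step 1: By De Moivre's theorem, z^4 = 7^4 * e^(i*4*3*pi/4) = 2401 * (cos(3*pi) + i*sin(3*pi))
Step 2: |z|^4 = 7^4 = 2401
Step 3: Reduce the angle mod 2*pi: 3*pi - 2*pi = pi
Step 4: cos(pi) = -1
Step 5: Re(z^4) = 2401 * (-1) = -2401

-2401


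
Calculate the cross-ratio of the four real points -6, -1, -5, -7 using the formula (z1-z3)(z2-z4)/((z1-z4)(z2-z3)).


Step 1: (z1-z3)(z2-z4) = (-1) * 6 = -6
Step 2: (z1-z4)(z2-z3) = 1 * 4 = 4
Step 3: Cross-ratio = -6/4 = -3/2

-3/2


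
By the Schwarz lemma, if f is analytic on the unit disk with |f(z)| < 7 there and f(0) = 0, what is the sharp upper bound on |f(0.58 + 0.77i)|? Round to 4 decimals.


Step 1: g = f/7 maps D -> D with g(0) = 0, so by the Schwarz lemma |g(z)| <= |z|, i.e. |f(z)| <= 7|z|; this is sharp (f(z) = 7z).
Step 2: |z0|^2 = 0.58^2 + 0.77^2 = 0.9293
Step 3: |z0| = sqrt(0.9293) = 0.964002
Step 4: Best bound = 7 * |z0| = 7 * 0.964002 = 6.748

6.748


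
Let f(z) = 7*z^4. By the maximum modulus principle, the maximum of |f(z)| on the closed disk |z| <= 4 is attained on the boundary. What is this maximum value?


Step 1: On |z| = 4, |f(z)| = 7 * |z|^4 = 7 * 4^4
Step 2: By maximum modulus principle, maximum is on boundary.
Step 3: Maximum = 7 * 256 = 1792

1792


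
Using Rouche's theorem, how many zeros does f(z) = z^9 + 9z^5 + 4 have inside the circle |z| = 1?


Step 1: On |z| = 1 the three terms have sizes |z^9| = 1^9 = 1, |9z^5| = 9*1^5 = 9, |4| = 4
Step 2: The dominant term is g(z) = 9z^5; let h(z) = z^9 + 4 so f = g + h
Step 3: On |z| = 1: |g| = 9 and |h| <= 1 + 4 = 5
Step 4: Since 9 > 5, |h| < |g| on |z| = 1, so by Rouche f has the same number of zeros as g inside |z| < 1
Step 5: g(z) = 9z^5 has 5 zeros (at the origin, multiplicity 5) inside |z| < 1. Answer = 5

5


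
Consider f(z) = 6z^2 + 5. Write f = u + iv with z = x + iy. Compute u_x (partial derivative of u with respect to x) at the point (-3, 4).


Step 1: f(z) = 6(x+iy)^2 + 5
Step 2: u = 6(x^2 - y^2) + 5
Step 3: u_x = 12x + 0
Step 4: At (-3, 4): u_x = -36 + 0 = -36

-36


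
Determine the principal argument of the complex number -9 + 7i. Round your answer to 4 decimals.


Step 1: z = -9 + 7i
Step 2: arg(z) = atan2(7, -9)
Step 3: arg(z) = 2.4805

2.4805


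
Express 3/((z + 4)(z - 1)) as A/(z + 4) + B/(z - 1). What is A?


Step 1: Multiply both sides by (z + 4) and set z = -4
Step 2: A = 3 / (-4 - 1)
Step 3: A = 3 / (-5)
Step 4: A = -3/5

-3/5


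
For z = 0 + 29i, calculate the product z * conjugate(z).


Step 1: conj(z) = 0 - 29i
Step 2: z * conj(z) = 0^2 + 29^2
Step 3: = 0 + 841 = 841

841


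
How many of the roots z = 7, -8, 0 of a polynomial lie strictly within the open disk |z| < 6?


Step 1: Check each root:
  z = 7: |7| = 7 >= 6
  z = -8: |-8| = 8 >= 6
  z = 0: |0| = 0 < 6
Step 2: Count = 1

1


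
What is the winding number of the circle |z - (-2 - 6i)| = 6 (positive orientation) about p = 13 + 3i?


Step 1: Center c = (-2, -6), radius = 6
Step 2: |p - c|^2 = 15^2 + 9^2 = 306
Step 3: r^2 = 36
Step 4: |p-c| > r so winding number = 0

0


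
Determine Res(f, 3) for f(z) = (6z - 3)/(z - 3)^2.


Step 1: Pole of order 2 at z = 3
Step 2: Res = lim d/dz [(z - 3)^2 * f(z)] as z -> 3
Step 3: (z - 3)^2 * f(z) = 6z - 3
Step 4: d/dz[6z - 3] = 6

6


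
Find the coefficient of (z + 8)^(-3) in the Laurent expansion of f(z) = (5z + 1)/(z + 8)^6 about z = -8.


Step 1: Write the numerator in powers of (z + 8): 5z + 1 = 5(z + 8) + (5*(-8) + 1) = 5(z + 8) - 39
Step 2: Divide by (z + 8)^6: f(z) = -39(z + 8)^(-6) + 5(z + 8)^(-5)
Step 3: This finite sum is the Laurent series of f about z = -8.
Step 4: Only the powers -6 and -5 appear, so the coefficient of (z + 8)^(-3) = 0

0


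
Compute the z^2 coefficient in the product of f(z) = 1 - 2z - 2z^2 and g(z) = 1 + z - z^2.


Step 1: z^2 term in f*g comes from: (1)*(-z^2) + (-2z)*(z) + (-2z^2)*(1)
Step 2: = -1 - 2 - 2
Step 3: = -5

-5


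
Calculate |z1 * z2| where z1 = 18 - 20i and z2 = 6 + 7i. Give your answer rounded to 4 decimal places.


Step 1: |z1| = sqrt(18^2 + (-20)^2) = sqrt(724)
Step 2: |z2| = sqrt(6^2 + 7^2) = sqrt(85)
Step 3: |z1*z2| = |z1|*|z2| = sqrt(724) * sqrt(85) = sqrt(724 * 85) = sqrt(61540)
Step 4: = 248.0726

248.0726


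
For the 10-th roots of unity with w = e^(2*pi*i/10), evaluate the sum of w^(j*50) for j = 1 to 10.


Step 1: The sum sum_{j=1}^{n} w^(k*j) equals n if n | k, else 0.
Step 2: Here n = 10, k = 50
Step 3: Does n divide k? 10 | 50 -> True
Step 4: Sum = 10

10


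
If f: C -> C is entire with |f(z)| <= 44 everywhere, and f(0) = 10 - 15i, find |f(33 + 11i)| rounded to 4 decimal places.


Step 1: By Liouville's theorem, a bounded entire function is constant.
Step 2: f(z) = f(0) = 10 - 15i for all z.
Step 3: |f(w)| = |10 - 15i| = sqrt(100 + 225)
Step 4: = 18.0278

18.0278


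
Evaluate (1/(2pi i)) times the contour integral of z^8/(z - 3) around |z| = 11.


Step 1: f(z) = z^8, a = 3 is inside |z| = 11
Step 2: By Cauchy integral formula: (1/(2pi*i)) * integral = f(a)
Step 3: f(3) = 3^8 = 6561

6561


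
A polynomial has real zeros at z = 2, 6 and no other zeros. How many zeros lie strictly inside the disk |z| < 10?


Step 1: Check each root:
  z = 2: |2| = 2 < 10
  z = 6: |6| = 6 < 10
Step 2: Count = 2

2


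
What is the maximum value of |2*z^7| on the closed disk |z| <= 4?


Step 1: On |z| = 4, |f(z)| = 2 * |z|^7 = 2 * 4^7
Step 2: By maximum modulus principle, maximum is on boundary.
Step 3: Maximum = 2 * 16384 = 32768

32768


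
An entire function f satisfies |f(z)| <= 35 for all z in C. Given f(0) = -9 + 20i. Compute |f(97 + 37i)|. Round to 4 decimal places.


Step 1: By Liouville's theorem, a bounded entire function is constant.
Step 2: f(z) = f(0) = -9 + 20i for all z.
Step 3: |f(w)| = |-9 + 20i| = sqrt(81 + 400)
Step 4: = 21.9317

21.9317


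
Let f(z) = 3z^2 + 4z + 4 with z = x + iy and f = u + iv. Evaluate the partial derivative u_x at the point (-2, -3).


Step 1: f(z) = 3(x+iy)^2 + 4(x+iy) + 4
Step 2: u = 3(x^2 - y^2) + 4x + 4
Step 3: u_x = 6x + 4
Step 4: At (-2, -3): u_x = -12 + 4 = -8

-8


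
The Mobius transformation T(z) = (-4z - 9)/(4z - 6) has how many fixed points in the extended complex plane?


Step 1: Fixed points satisfy T(z) = z
Step 2: 4z^2 - 2z + 9 = 0
Step 3: Discriminant = (-2)^2 - 4*4*9 = -140
Step 4: Number of fixed points = 2

2


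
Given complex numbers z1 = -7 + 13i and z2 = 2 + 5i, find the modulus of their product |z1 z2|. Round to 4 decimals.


Step 1: |z1| = sqrt((-7)^2 + 13^2) = sqrt(218)
Step 2: |z2| = sqrt(2^2 + 5^2) = sqrt(29)
Step 3: |z1*z2| = |z1|*|z2| = sqrt(218) * sqrt(29) = sqrt(218 * 29) = sqrt(6322)
Step 4: = 79.511

79.511


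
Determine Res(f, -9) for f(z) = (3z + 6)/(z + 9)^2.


Step 1: Pole of order 2 at z = -9
Step 2: Res = lim d/dz [(z + 9)^2 * f(z)] as z -> -9
Step 3: (z + 9)^2 * f(z) = 3z + 6
Step 4: d/dz[3z + 6] = 3

3


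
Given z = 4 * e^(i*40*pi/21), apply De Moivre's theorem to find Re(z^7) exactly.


Step 1: By De Moivre's theorem, z^7 = 4^7 * e^(i*7*40*pi/21) = 16384 * (cos(40*pi/3) + i*sin(40*pi/3))
Step 2: |z|^7 = 4^7 = 16384
Step 3: Reduce the angle mod 2*pi: 40*pi/3 - 12*pi = 4*pi/3
Step 4: cos(4*pi/3) = -1/2
Step 5: Re(z^7) = 16384 * (-1/2) = -8192

-8192


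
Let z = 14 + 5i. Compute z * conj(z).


Step 1: conj(z) = 14 - 5i
Step 2: z * conj(z) = 14^2 + 5^2
Step 3: = 196 + 25 = 221

221


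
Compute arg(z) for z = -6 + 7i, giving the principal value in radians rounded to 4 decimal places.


Step 1: z = -6 + 7i
Step 2: arg(z) = atan2(7, -6)
Step 3: arg(z) = 2.2794

2.2794


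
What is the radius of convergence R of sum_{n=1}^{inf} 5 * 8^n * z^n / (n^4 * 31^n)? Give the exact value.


Step 1: General term a_n = 5 * 8^n / (n^4 * 31^n)
Step 2: By the root test, |a_n|^(1/n) = 5^(1/n) * 8 / (n^(4/n) * 31) -> 8/31 as n -> infinity (since 5^(1/n) -> 1 and n^(4/n) -> 1)
Step 3: R = 1/lim|a_n|^(1/n) = 31/8

31/8


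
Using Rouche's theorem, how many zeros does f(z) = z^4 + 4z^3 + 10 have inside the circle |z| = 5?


Step 1: On |z| = 5 the three terms have sizes |z^4| = 5^4 = 625, |4z^3| = 4*5^3 = 500, |10| = 10
Step 2: The dominant term is g(z) = z^4; let h(z) = 4z^3 + 10 so f = g + h
Step 3: On |z| = 5: |g| = 625 and |h| <= 500 + 10 = 510
Step 4: Since 625 > 510, |h| < |g| on |z| = 5, so by Rouche f has the same number of zeros as g inside |z| < 5
Step 5: g(z) = z^4 has 4 zeros (all at the origin) inside |z| < 5. Answer = 4

4


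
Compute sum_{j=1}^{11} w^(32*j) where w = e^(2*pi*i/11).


Step 1: The sum sum_{j=1}^{n} w^(k*j) equals n if n | k, else 0.
Step 2: Here n = 11, k = 32
Step 3: Does n divide k? 11 | 32 -> False
Step 4: Sum = 0

0


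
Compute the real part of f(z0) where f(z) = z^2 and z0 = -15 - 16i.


Step 1: z0 = -15 - 16i
Step 2: z0^2 = (-15)^2 - (-16)^2 + 480i
Step 3: real part = 225 - 256 = -31

-31


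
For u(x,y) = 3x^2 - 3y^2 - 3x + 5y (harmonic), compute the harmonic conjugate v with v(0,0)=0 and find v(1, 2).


Step 1: v_x = -u_y = 6y - 5
Step 2: v_y = u_x = 6x - 3
Step 3: v = 6xy - 5x - 3y + C
Step 4: v(0,0) = 0 => C = 0
Step 5: v(1, 2) = 1

1


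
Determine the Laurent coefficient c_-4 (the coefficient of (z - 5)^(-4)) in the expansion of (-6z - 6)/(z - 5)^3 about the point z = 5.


Step 1: Write the numerator in powers of (z - 5): -6z - 6 = -6(z - 5) + (-6*5 - 6) = -6(z - 5) - 36
Step 2: Divide by (z - 5)^3: f(z) = -36(z - 5)^(-3) - 6(z - 5)^(-2)
Step 3: This finite sum is the Laurent series of f about z = 5.
Step 4: Only the powers -3 and -2 appear, so the coefficient of (z - 5)^(-4) = 0

0


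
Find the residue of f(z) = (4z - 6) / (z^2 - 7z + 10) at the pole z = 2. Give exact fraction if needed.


Step 1: Q(z) = z^2 - 7z + 10 = (z - 2)(z - 5)
Step 2: Q'(z) = 2z - 7
Step 3: Q'(2) = -3, P(2) = 2
Step 4: Res = P(2)/Q'(2) = 2/(-3) = -2/3

-2/3


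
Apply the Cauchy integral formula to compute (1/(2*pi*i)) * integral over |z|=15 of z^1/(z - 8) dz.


Step 1: f(z) = z^1, a = 8 is inside |z| = 15
Step 2: By Cauchy integral formula: (1/(2pi*i)) * integral = f(a)
Step 3: f(8) = 8^1 = 8

8


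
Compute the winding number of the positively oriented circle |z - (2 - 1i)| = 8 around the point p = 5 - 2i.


Step 1: Center c = (2, -1), radius = 8
Step 2: |p - c|^2 = 3^2 + (-1)^2 = 10
Step 3: r^2 = 64
Step 4: |p-c| < r so winding number = 1

1


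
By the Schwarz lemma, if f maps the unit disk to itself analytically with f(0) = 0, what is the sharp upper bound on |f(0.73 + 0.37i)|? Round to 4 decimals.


Step 1: Schwarz lemma: if f: D -> D is analytic with f(0) = 0, then |f(z)| <= |z| for all z in D, and this is sharp (f(z) = z).
Step 2: |z0|^2 = 0.73^2 + 0.37^2 = 0.6698
Step 3: |z0| = sqrt(0.6698) = 0.818413
Step 4: Best bound = |z0| = 0.8184

0.8184


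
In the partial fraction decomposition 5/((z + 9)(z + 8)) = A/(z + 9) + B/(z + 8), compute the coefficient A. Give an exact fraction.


Step 1: Multiply both sides by (z + 9) and set z = -9
Step 2: A = 5 / (-9 + 8)
Step 3: A = 5 / (-1)
Step 4: A = -5

-5


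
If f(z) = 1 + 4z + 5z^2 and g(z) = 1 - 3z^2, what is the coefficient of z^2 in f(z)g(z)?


Step 1: z^2 term in f*g comes from: (1)*(-3z^2) + (4z)*(0) + (5z^2)*(1)
Step 2: = -3 + 0 + 5
Step 3: = 2

2


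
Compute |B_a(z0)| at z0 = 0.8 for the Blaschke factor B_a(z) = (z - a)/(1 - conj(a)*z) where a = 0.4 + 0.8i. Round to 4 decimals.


Step 1: Numerator z0 - a = 0.8 - (0.4 + 0.8i) = 0.4 - 0.8i
Step 2: Denominator 1 - conj(a)*z0 = 1 - (0.4 - 0.8i)*0.8 = 0.68 + 0.64i
Step 3: |z0 - a|^2 = 0.4^2 + (-0.8)^2 = 0.8; |1 - conj(a)*z0|^2 = 0.68^2 + 0.64^2 = 0.872
Step 4: |B_a(0.8)| = sqrt(0.8 / 0.872) = sqrt(0.917431)
Step 5: = 0.9578

0.9578


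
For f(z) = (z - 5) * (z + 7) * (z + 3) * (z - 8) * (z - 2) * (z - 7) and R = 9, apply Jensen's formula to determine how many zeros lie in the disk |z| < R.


Jensen's formula: (1/2pi)*integral log|f(Re^it)|dt = log|f(0)| + sum_{|a_k|<R} log(R/|a_k|)
Step 1: f(0) = (-5) * 7 * 3 * (-8) * (-2) * (-7) = 11760
Step 2: log|f(0)| = log|5| + log|-7| + log|-3| + log|8| + log|2| + log|7| = 9.3725
Step 3: Zeros inside |z| < 9: 5, -7, -3, 8, 2, 7
Step 4: Jensen sum = log(9/5) + log(9/7) + log(9/3) + log(9/8) + log(9/2) + log(9/7) = 3.8109
Step 5: n(R) = number of terms in the Jensen sum = count of zeros inside |z| < 9 = 6

6


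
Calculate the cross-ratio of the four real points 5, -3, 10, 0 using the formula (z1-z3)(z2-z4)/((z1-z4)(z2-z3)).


Step 1: (z1-z3)(z2-z4) = (-5) * (-3) = 15
Step 2: (z1-z4)(z2-z3) = 5 * (-13) = -65
Step 3: Cross-ratio = -15/65 = -3/13

-3/13


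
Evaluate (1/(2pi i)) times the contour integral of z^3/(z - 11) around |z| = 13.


Step 1: f(z) = z^3, a = 11 is inside |z| = 13
Step 2: By Cauchy integral formula: (1/(2pi*i)) * integral = f(a)
Step 3: f(11) = 11^3 = 1331

1331


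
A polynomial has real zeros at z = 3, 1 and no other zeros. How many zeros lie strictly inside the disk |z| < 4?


Step 1: Check each root:
  z = 3: |3| = 3 < 4
  z = 1: |1| = 1 < 4
Step 2: Count = 2

2


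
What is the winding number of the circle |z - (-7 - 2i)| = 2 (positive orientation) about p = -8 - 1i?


Step 1: Center c = (-7, -2), radius = 2
Step 2: |p - c|^2 = (-1)^2 + 1^2 = 2
Step 3: r^2 = 4
Step 4: |p-c| < r so winding number = 1

1


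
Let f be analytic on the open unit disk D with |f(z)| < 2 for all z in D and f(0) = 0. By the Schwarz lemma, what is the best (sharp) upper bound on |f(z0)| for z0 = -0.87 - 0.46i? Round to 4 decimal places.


Step 1: g = f/2 maps D -> D with g(0) = 0, so by the Schwarz lemma |g(z)| <= |z|, i.e. |f(z)| <= 2|z|; this is sharp (f(z) = 2z).
Step 2: |z0|^2 = (-0.87)^2 + (-0.46)^2 = 0.9685
Step 3: |z0| = sqrt(0.9685) = 0.984124
Step 4: Best bound = 2 * |z0| = 2 * 0.984124 = 1.9682

1.9682


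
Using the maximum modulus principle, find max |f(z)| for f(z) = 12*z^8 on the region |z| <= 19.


Step 1: On |z| = 19, |f(z)| = 12 * |z|^8 = 12 * 19^8
Step 2: By maximum modulus principle, maximum is on boundary.
Step 3: Maximum = 12 * 16983563041 = 203802756492

203802756492


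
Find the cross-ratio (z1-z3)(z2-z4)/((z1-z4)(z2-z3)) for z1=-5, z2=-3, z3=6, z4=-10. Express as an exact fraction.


Step 1: (z1-z3)(z2-z4) = (-11) * 7 = -77
Step 2: (z1-z4)(z2-z3) = 5 * (-9) = -45
Step 3: Cross-ratio = 77/45 = 77/45

77/45


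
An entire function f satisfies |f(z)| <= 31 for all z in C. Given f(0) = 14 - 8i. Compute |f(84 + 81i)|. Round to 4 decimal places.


Step 1: By Liouville's theorem, a bounded entire function is constant.
Step 2: f(z) = f(0) = 14 - 8i for all z.
Step 3: |f(w)| = |14 - 8i| = sqrt(196 + 64)
Step 4: = 16.1245

16.1245


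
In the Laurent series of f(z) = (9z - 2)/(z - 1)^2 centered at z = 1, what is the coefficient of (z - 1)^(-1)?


Step 1: Write the numerator in powers of (z - 1): 9z - 2 = 9(z - 1) + (9*1 - 2) = 9(z - 1) + 7
Step 2: Divide by (z - 1)^2: f(z) = 7(z - 1)^(-2) + 9(z - 1)^(-1)
Step 3: This finite sum is the Laurent series of f about z = 1.
Step 4: Coefficient of (z - 1)^(-1) = coefficient of (z - 1) in the re-centred numerator = 9

9


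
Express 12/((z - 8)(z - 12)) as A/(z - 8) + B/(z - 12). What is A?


Step 1: Multiply both sides by (z - 8) and set z = 8
Step 2: A = 12 / (8 - 12)
Step 3: A = 12 / (-4)
Step 4: A = -3

-3


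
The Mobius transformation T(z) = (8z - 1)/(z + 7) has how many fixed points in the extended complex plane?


Step 1: Fixed points satisfy T(z) = z
Step 2: z^2 - z + 1 = 0
Step 3: Discriminant = (-1)^2 - 4*1*1 = -3
Step 4: Number of fixed points = 2

2


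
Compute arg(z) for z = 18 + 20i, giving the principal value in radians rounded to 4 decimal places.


Step 1: z = 18 + 20i
Step 2: arg(z) = atan2(20, 18)
Step 3: arg(z) = 0.838

0.838


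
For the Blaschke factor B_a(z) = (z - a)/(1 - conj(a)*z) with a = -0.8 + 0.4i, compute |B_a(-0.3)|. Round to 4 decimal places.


Step 1: Numerator z0 - a = -0.3 - (-0.8 + 0.4i) = 0.5 - 0.4i
Step 2: Denominator 1 - conj(a)*z0 = 1 - (-0.8 - 0.4i)*(-0.3) = 0.76 - 0.12i
Step 3: |z0 - a|^2 = 0.5^2 + (-0.4)^2 = 0.41; |1 - conj(a)*z0|^2 = 0.76^2 + (-0.12)^2 = 0.592
Step 4: |B_a(-0.3)| = sqrt(0.41 / 0.592) = sqrt(0.692568)
Step 5: = 0.8322

0.8322


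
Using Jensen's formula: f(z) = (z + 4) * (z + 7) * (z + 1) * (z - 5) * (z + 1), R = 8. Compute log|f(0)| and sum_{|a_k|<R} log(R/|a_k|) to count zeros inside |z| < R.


Jensen's formula: (1/2pi)*integral log|f(Re^it)|dt = log|f(0)| + sum_{|a_k|<R} log(R/|a_k|)
Step 1: f(0) = 4 * 7 * 1 * (-5) * 1 = -140
Step 2: log|f(0)| = log|-4| + log|-7| + log|-1| + log|5| + log|-1| = 4.9416
Step 3: Zeros inside |z| < 8: -4, -7, -1, 5, -1
Step 4: Jensen sum = log(8/4) + log(8/7) + log(8/1) + log(8/5) + log(8/1) = 5.4556
Step 5: n(R) = number of terms in the Jensen sum = count of zeros inside |z| < 8 = 5

5


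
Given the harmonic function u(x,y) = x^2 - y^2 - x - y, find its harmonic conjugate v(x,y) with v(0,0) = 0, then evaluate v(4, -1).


Step 1: v_x = -u_y = 2y + 1
Step 2: v_y = u_x = 2x - 1
Step 3: v = 2xy + x - y + C
Step 4: v(0,0) = 0 => C = 0
Step 5: v(4, -1) = -3

-3


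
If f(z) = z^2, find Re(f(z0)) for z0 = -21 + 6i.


Step 1: z0 = -21 + 6i
Step 2: z0^2 = (-21)^2 - 6^2 - 252i
Step 3: real part = 441 - 36 = 405

405


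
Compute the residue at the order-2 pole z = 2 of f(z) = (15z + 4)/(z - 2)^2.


Step 1: Pole of order 2 at z = 2
Step 2: Res = lim d/dz [(z - 2)^2 * f(z)] as z -> 2
Step 3: (z - 2)^2 * f(z) = 15z + 4
Step 4: d/dz[15z + 4] = 15

15


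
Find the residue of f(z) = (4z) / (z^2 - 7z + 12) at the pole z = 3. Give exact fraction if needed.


Step 1: Q(z) = z^2 - 7z + 12 = (z - 3)(z - 4)
Step 2: Q'(z) = 2z - 7
Step 3: Q'(3) = -1, P(3) = 12
Step 4: Res = P(3)/Q'(3) = 12/(-1) = -12

-12


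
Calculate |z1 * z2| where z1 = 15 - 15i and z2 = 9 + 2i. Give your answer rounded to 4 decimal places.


Step 1: |z1| = sqrt(15^2 + (-15)^2) = sqrt(450)
Step 2: |z2| = sqrt(9^2 + 2^2) = sqrt(85)
Step 3: |z1*z2| = |z1|*|z2| = sqrt(450) * sqrt(85) = sqrt(450 * 85) = sqrt(38250)
Step 4: = 195.5761

195.5761


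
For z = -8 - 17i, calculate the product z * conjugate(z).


Step 1: conj(z) = -8 + 17i
Step 2: z * conj(z) = (-8)^2 + (-17)^2
Step 3: = 64 + 289 = 353

353


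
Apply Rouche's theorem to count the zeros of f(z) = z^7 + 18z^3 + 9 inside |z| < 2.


Step 1: On |z| = 2 the three terms have sizes |z^7| = 2^7 = 128, |18z^3| = 18*2^3 = 144, |9| = 9
Step 2: The dominant term is g(z) = 18z^3; let h(z) = z^7 + 9 so f = g + h
Step 3: On |z| = 2: |g| = 144 and |h| <= 128 + 9 = 137
Step 4: Since 144 > 137, |h| < |g| on |z| = 2, so by Rouche f has the same number of zeros as g inside |z| < 2
Step 5: g(z) = 18z^3 has 3 zeros (at the origin, multiplicity 3) inside |z| < 2. Answer = 3

3


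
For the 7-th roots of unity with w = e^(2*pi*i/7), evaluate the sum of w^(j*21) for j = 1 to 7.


Step 1: The sum sum_{j=1}^{n} w^(k*j) equals n if n | k, else 0.
Step 2: Here n = 7, k = 21
Step 3: Does n divide k? 7 | 21 -> True
Step 4: Sum = 7

7


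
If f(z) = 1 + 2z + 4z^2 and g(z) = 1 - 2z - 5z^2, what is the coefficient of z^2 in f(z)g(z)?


Step 1: z^2 term in f*g comes from: (1)*(-5z^2) + (2z)*(-2z) + (4z^2)*(1)
Step 2: = -5 - 4 + 4
Step 3: = -5

-5


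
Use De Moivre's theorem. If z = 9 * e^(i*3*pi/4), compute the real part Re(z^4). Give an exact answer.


Step 1: By De Moivre's theorem, z^4 = 9^4 * e^(i*4*3*pi/4) = 6561 * (cos(3*pi) + i*sin(3*pi))
Step 2: |z|^4 = 9^4 = 6561
Step 3: Reduce the angle mod 2*pi: 3*pi - 2*pi = pi
Step 4: cos(pi) = -1
Step 5: Re(z^4) = 6561 * (-1) = -6561

-6561


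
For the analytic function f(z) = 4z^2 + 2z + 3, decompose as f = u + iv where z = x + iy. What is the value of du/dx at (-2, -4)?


Step 1: f(z) = 4(x+iy)^2 + 2(x+iy) + 3
Step 2: u = 4(x^2 - y^2) + 2x + 3
Step 3: u_x = 8x + 2
Step 4: At (-2, -4): u_x = -16 + 2 = -14

-14


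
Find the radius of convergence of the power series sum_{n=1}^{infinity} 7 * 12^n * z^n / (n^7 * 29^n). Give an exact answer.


Step 1: General term a_n = 7 * 12^n / (n^7 * 29^n)
Step 2: By the root test, |a_n|^(1/n) = 7^(1/n) * 12 / (n^(7/n) * 29) -> 12/29 as n -> infinity (since 7^(1/n) -> 1 and n^(7/n) -> 1)
Step 3: R = 1/lim|a_n|^(1/n) = 29/12

29/12


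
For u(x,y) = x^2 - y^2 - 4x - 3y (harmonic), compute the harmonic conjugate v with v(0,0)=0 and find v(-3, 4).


Step 1: v_x = -u_y = 2y + 3
Step 2: v_y = u_x = 2x - 4
Step 3: v = 2xy + 3x - 4y + C
Step 4: v(0,0) = 0 => C = 0
Step 5: v(-3, 4) = -49

-49


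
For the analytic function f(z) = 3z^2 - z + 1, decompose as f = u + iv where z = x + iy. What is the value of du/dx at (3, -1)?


Step 1: f(z) = 3(x+iy)^2 - (x+iy) + 1
Step 2: u = 3(x^2 - y^2) - x + 1
Step 3: u_x = 6x - 1
Step 4: At (3, -1): u_x = 18 - 1 = 17

17


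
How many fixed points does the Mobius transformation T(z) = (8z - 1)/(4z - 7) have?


Step 1: Fixed points satisfy T(z) = z
Step 2: 4z^2 - 15z + 1 = 0
Step 3: Discriminant = (-15)^2 - 4*4*1 = 209
Step 4: Number of fixed points = 2

2


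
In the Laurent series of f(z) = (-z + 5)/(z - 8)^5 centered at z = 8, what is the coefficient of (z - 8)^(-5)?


Step 1: Write the numerator in powers of (z - 8): -z + 5 = -(z - 8) + (-1*8 + 5) = -(z - 8) - 3
Step 2: Divide by (z - 8)^5: f(z) = -3(z - 8)^(-5) - (z - 8)^(-4)
Step 3: This finite sum is the Laurent series of f about z = 8.
Step 4: Coefficient of (z - 8)^(-5) = -1*8 + 5 = -3

-3


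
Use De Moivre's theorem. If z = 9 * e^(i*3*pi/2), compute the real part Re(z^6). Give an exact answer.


Step 1: By De Moivre's theorem, z^6 = 9^6 * e^(i*6*3*pi/2) = 531441 * (cos(9*pi) + i*sin(9*pi))
Step 2: |z|^6 = 9^6 = 531441
Step 3: Reduce the angle mod 2*pi: 9*pi - 8*pi = pi
Step 4: cos(pi) = -1
Step 5: Re(z^6) = 531441 * (-1) = -531441

-531441


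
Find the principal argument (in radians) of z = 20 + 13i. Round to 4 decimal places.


Step 1: z = 20 + 13i
Step 2: arg(z) = atan2(13, 20)
Step 3: arg(z) = 0.5764

0.5764


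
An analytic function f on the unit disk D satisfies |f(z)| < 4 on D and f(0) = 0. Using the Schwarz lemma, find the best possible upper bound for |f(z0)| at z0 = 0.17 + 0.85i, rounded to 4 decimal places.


Step 1: g = f/4 maps D -> D with g(0) = 0, so by the Schwarz lemma |g(z)| <= |z|, i.e. |f(z)| <= 4|z|; this is sharp (f(z) = 4z).
Step 2: |z0|^2 = 0.17^2 + 0.85^2 = 0.7514
Step 3: |z0| = sqrt(0.7514) = 0.866833
Step 4: Best bound = 4 * |z0| = 4 * 0.866833 = 3.4673

3.4673


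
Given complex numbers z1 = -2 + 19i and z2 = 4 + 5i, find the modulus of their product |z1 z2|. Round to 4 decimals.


Step 1: |z1| = sqrt((-2)^2 + 19^2) = sqrt(365)
Step 2: |z2| = sqrt(4^2 + 5^2) = sqrt(41)
Step 3: |z1*z2| = |z1|*|z2| = sqrt(365) * sqrt(41) = sqrt(365 * 41) = sqrt(14965)
Step 4: = 122.3315

122.3315


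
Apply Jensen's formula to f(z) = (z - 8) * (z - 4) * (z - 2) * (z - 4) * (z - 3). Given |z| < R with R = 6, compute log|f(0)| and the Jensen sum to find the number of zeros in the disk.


Jensen's formula: (1/2pi)*integral log|f(Re^it)|dt = log|f(0)| + sum_{|a_k|<R} log(R/|a_k|)
Step 1: f(0) = (-8) * (-4) * (-2) * (-4) * (-3) = -768
Step 2: log|f(0)| = log|8| + log|4| + log|2| + log|4| + log|3| = 6.6438
Step 3: Zeros inside |z| < 6: 4, 2, 4, 3
Step 4: Jensen sum = log(6/4) + log(6/2) + log(6/4) + log(6/3) = 2.6027
Step 5: n(R) = number of terms in the Jensen sum = count of zeros inside |z| < 6 = 4

4


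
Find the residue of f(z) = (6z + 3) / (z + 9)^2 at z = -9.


Step 1: Pole of order 2 at z = -9
Step 2: Res = lim d/dz [(z + 9)^2 * f(z)] as z -> -9
Step 3: (z + 9)^2 * f(z) = 6z + 3
Step 4: d/dz[6z + 3] = 6

6


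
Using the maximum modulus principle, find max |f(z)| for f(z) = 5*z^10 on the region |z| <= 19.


Step 1: On |z| = 19, |f(z)| = 5 * |z|^10 = 5 * 19^10
Step 2: By maximum modulus principle, maximum is on boundary.
Step 3: Maximum = 5 * 6131066257801 = 30655331289005

30655331289005


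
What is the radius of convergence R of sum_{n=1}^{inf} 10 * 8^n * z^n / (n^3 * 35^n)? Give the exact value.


Step 1: General term a_n = 10 * 8^n / (n^3 * 35^n)
Step 2: By the root test, |a_n|^(1/n) = 10^(1/n) * 8 / (n^(3/n) * 35) -> 8/35 as n -> infinity (since 10^(1/n) -> 1 and n^(3/n) -> 1)
Step 3: R = 1/lim|a_n|^(1/n) = 35/8

35/8


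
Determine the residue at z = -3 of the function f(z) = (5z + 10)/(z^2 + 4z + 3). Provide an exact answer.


Step 1: Q(z) = z^2 + 4z + 3 = (z + 3)(z + 1)
Step 2: Q'(z) = 2z + 4
Step 3: Q'(-3) = -2, P(-3) = -5
Step 4: Res = P(-3)/Q'(-3) = -5/(-2) = 5/2

5/2


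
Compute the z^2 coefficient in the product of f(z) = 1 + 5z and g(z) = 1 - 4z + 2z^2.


Step 1: z^2 term in f*g comes from: (1)*(2z^2) + (5z)*(-4z) + (0)*(1)
Step 2: = 2 - 20 + 0
Step 3: = -18

-18


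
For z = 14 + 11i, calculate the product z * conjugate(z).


Step 1: conj(z) = 14 - 11i
Step 2: z * conj(z) = 14^2 + 11^2
Step 3: = 196 + 121 = 317

317


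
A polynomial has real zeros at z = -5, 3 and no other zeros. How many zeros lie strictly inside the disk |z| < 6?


Step 1: Check each root:
  z = -5: |-5| = 5 < 6
  z = 3: |3| = 3 < 6
Step 2: Count = 2

2


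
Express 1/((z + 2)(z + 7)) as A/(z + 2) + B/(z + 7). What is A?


Step 1: Multiply both sides by (z + 2) and set z = -2
Step 2: A = 1 / (-2 + 7)
Step 3: A = 1 / 5
Step 4: A = 1/5

1/5


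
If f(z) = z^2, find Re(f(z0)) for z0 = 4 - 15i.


Step 1: z0 = 4 - 15i
Step 2: z0^2 = 4^2 - (-15)^2 - 120i
Step 3: real part = 16 - 225 = -209

-209


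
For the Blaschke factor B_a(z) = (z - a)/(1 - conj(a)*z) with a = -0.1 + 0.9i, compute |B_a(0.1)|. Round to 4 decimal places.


Step 1: Numerator z0 - a = 0.1 - (-0.1 + 0.9i) = 0.2 - 0.9i
Step 2: Denominator 1 - conj(a)*z0 = 1 - (-0.1 - 0.9i)*0.1 = 1.01 + 0.09i
Step 3: |z0 - a|^2 = 0.2^2 + (-0.9)^2 = 0.85; |1 - conj(a)*z0|^2 = 1.01^2 + 0.09^2 = 1.0282
Step 4: |B_a(0.1)| = sqrt(0.85 / 1.0282) = sqrt(0.826687)
Step 5: = 0.9092

0.9092


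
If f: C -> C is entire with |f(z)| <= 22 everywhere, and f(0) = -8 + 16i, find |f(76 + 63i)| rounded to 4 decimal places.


Step 1: By Liouville's theorem, a bounded entire function is constant.
Step 2: f(z) = f(0) = -8 + 16i for all z.
Step 3: |f(w)| = |-8 + 16i| = sqrt(64 + 256)
Step 4: = 17.8885

17.8885


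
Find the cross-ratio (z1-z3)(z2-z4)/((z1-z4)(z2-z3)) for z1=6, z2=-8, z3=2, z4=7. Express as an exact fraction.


Step 1: (z1-z3)(z2-z4) = 4 * (-15) = -60
Step 2: (z1-z4)(z2-z3) = (-1) * (-10) = 10
Step 3: Cross-ratio = -60/10 = -6

-6


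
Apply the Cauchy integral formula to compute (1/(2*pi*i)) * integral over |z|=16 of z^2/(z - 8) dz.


Step 1: f(z) = z^2, a = 8 is inside |z| = 16
Step 2: By Cauchy integral formula: (1/(2pi*i)) * integral = f(a)
Step 3: f(8) = 8^2 = 64

64


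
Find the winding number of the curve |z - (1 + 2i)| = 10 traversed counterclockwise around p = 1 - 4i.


Step 1: Center c = (1, 2), radius = 10
Step 2: |p - c|^2 = 0^2 + (-6)^2 = 36
Step 3: r^2 = 100
Step 4: |p-c| < r so winding number = 1

1


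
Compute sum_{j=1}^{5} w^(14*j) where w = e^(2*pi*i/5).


Step 1: The sum sum_{j=1}^{n} w^(k*j) equals n if n | k, else 0.
Step 2: Here n = 5, k = 14
Step 3: Does n divide k? 5 | 14 -> False
Step 4: Sum = 0

0


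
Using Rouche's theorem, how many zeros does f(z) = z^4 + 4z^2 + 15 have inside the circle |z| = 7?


Step 1: On |z| = 7 the three terms have sizes |z^4| = 7^4 = 2401, |4z^2| = 4*7^2 = 196, |15| = 15
Step 2: The dominant term is g(z) = z^4; let h(z) = 4z^2 + 15 so f = g + h
Step 3: On |z| = 7: |g| = 2401 and |h| <= 196 + 15 = 211
Step 4: Since 2401 > 211, |h| < |g| on |z| = 7, so by Rouche f has the same number of zeros as g inside |z| < 7
Step 5: g(z) = z^4 has 4 zeros (all at the origin) inside |z| < 7. Answer = 4

4


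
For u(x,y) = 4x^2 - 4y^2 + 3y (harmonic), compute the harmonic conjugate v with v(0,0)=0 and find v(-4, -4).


Step 1: v_x = -u_y = 8y - 3
Step 2: v_y = u_x = 8x + 0
Step 3: v = 8xy - 3x + C
Step 4: v(0,0) = 0 => C = 0
Step 5: v(-4, -4) = 140

140


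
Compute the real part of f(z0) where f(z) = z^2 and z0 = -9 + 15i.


Step 1: z0 = -9 + 15i
Step 2: z0^2 = (-9)^2 - 15^2 - 270i
Step 3: real part = 81 - 225 = -144

-144


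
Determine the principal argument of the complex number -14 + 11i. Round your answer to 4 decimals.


Step 1: z = -14 + 11i
Step 2: arg(z) = atan2(11, -14)
Step 3: arg(z) = 2.4756

2.4756


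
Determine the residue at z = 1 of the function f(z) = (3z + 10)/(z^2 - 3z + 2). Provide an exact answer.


Step 1: Q(z) = z^2 - 3z + 2 = (z - 1)(z - 2)
Step 2: Q'(z) = 2z - 3
Step 3: Q'(1) = -1, P(1) = 13
Step 4: Res = P(1)/Q'(1) = 13/(-1) = -13

-13


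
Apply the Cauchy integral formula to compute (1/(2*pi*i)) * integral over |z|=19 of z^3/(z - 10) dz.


Step 1: f(z) = z^3, a = 10 is inside |z| = 19
Step 2: By Cauchy integral formula: (1/(2pi*i)) * integral = f(a)
Step 3: f(10) = 10^3 = 1000

1000


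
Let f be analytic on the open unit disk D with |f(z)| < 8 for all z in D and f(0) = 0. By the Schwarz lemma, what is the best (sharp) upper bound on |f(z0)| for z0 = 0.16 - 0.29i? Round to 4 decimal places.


Step 1: g = f/8 maps D -> D with g(0) = 0, so by the Schwarz lemma |g(z)| <= |z|, i.e. |f(z)| <= 8|z|; this is sharp (f(z) = 8z).
Step 2: |z0|^2 = 0.16^2 + (-0.29)^2 = 0.1097
Step 3: |z0| = sqrt(0.1097) = 0.33121
Step 4: Best bound = 8 * |z0| = 8 * 0.33121 = 2.6497

2.6497


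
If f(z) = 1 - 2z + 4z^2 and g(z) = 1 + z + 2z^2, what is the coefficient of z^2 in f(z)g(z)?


Step 1: z^2 term in f*g comes from: (1)*(2z^2) + (-2z)*(z) + (4z^2)*(1)
Step 2: = 2 - 2 + 4
Step 3: = 4

4


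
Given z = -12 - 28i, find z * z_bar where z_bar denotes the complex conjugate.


Step 1: conj(z) = -12 + 28i
Step 2: z * conj(z) = (-12)^2 + (-28)^2
Step 3: = 144 + 784 = 928

928


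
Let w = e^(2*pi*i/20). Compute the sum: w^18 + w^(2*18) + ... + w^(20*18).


Step 1: The sum sum_{j=1}^{n} w^(k*j) equals n if n | k, else 0.
Step 2: Here n = 20, k = 18
Step 3: Does n divide k? 20 | 18 -> False
Step 4: Sum = 0

0


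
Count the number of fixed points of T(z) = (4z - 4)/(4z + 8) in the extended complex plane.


Step 1: Fixed points satisfy T(z) = z
Step 2: 4z^2 + 4z + 4 = 0
Step 3: Discriminant = 4^2 - 4*4*4 = -48
Step 4: Number of fixed points = 2

2


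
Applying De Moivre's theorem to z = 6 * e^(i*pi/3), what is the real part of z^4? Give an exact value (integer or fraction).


Step 1: By De Moivre's theorem, z^4 = 6^4 * e^(i*4*pi/3) = 1296 * (cos(4*pi/3) + i*sin(4*pi/3))
Step 2: |z|^4 = 6^4 = 1296
Step 3: The angle 4*pi/3 already lies in [0, 2*pi)
Step 4: cos(4*pi/3) = -1/2
Step 5: Re(z^4) = 1296 * (-1/2) = -648

-648


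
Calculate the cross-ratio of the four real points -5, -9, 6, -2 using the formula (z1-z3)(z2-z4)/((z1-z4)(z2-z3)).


Step 1: (z1-z3)(z2-z4) = (-11) * (-7) = 77
Step 2: (z1-z4)(z2-z3) = (-3) * (-15) = 45
Step 3: Cross-ratio = 77/45 = 77/45

77/45


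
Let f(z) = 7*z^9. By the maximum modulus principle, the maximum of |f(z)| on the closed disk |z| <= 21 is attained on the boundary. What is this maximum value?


Step 1: On |z| = 21, |f(z)| = 7 * |z|^9 = 7 * 21^9
Step 2: By maximum modulus principle, maximum is on boundary.
Step 3: Maximum = 7 * 794280046581 = 5559960326067

5559960326067


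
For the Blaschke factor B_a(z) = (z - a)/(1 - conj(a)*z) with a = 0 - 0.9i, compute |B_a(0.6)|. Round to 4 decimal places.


Step 1: Numerator z0 - a = 0.6 - (0 - 0.9i) = 0.6 + 0.9i
Step 2: Denominator 1 - conj(a)*z0 = 1 - (0 + 0.9i)*0.6 = 1 - 0.54i
Step 3: |z0 - a|^2 = 0.6^2 + 0.9^2 = 1.17; |1 - conj(a)*z0|^2 = 1^2 + (-0.54)^2 = 1.2916
Step 4: |B_a(0.6)| = sqrt(1.17 / 1.2916) = sqrt(0.905853)
Step 5: = 0.9518

0.9518


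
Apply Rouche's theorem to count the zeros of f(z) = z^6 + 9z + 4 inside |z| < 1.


Step 1: On |z| = 1 the three terms have sizes |z^6| = 1^6 = 1, |9z| = 9*1 = 9, |4| = 4
Step 2: The dominant term is g(z) = 9z; let h(z) = z^6 + 4 so f = g + h
Step 3: On |z| = 1: |g| = 9 and |h| <= 1 + 4 = 5
Step 4: Since 9 > 5, |h| < |g| on |z| = 1, so by Rouche f has the same number of zeros as g inside |z| < 1
Step 5: g(z) = 9z has 1 zero (at the origin, multiplicity 1) inside |z| < 1. Answer = 1

1


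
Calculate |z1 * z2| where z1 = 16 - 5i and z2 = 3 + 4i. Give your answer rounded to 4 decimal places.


Step 1: |z1| = sqrt(16^2 + (-5)^2) = sqrt(281)
Step 2: |z2| = sqrt(3^2 + 4^2) = sqrt(25)
Step 3: |z1*z2| = |z1|*|z2| = sqrt(281) * sqrt(25) = sqrt(281 * 25) = sqrt(7025)
Step 4: = 83.8153

83.8153


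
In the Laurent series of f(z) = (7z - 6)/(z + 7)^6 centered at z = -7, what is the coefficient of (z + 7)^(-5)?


Step 1: Write the numerator in powers of (z + 7): 7z - 6 = 7(z + 7) + (7*(-7) - 6) = 7(z + 7) - 55
Step 2: Divide by (z + 7)^6: f(z) = -55(z + 7)^(-6) + 7(z + 7)^(-5)
Step 3: This finite sum is the Laurent series of f about z = -7.
Step 4: Coefficient of (z + 7)^(-5) = coefficient of (z + 7) in the re-centred numerator = 7

7


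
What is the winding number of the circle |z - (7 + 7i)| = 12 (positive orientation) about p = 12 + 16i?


Step 1: Center c = (7, 7), radius = 12
Step 2: |p - c|^2 = 5^2 + 9^2 = 106
Step 3: r^2 = 144
Step 4: |p-c| < r so winding number = 1

1


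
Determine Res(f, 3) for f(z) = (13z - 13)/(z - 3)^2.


Step 1: Pole of order 2 at z = 3
Step 2: Res = lim d/dz [(z - 3)^2 * f(z)] as z -> 3
Step 3: (z - 3)^2 * f(z) = 13z - 13
Step 4: d/dz[13z - 13] = 13

13


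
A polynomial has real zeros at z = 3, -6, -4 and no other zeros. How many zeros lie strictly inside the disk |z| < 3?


Step 1: Check each root:
  z = 3: |3| = 3 >= 3
  z = -6: |-6| = 6 >= 3
  z = -4: |-4| = 4 >= 3
Step 2: Count = 0

0


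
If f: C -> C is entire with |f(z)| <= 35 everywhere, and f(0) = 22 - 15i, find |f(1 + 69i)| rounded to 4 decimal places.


Step 1: By Liouville's theorem, a bounded entire function is constant.
Step 2: f(z) = f(0) = 22 - 15i for all z.
Step 3: |f(w)| = |22 - 15i| = sqrt(484 + 225)
Step 4: = 26.6271

26.6271


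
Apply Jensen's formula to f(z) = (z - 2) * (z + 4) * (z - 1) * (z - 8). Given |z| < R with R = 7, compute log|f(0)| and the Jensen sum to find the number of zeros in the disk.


Jensen's formula: (1/2pi)*integral log|f(Re^it)|dt = log|f(0)| + sum_{|a_k|<R} log(R/|a_k|)
Step 1: f(0) = (-2) * 4 * (-1) * (-8) = -64
Step 2: log|f(0)| = log|2| + log|-4| + log|1| + log|8| = 4.1589
Step 3: Zeros inside |z| < 7: 2, -4, 1
Step 4: Jensen sum = log(7/2) + log(7/4) + log(7/1) = 3.7583
Step 5: n(R) = number of terms in the Jensen sum = count of zeros inside |z| < 7 = 3

3


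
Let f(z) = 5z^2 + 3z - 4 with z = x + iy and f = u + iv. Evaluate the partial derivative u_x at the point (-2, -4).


Step 1: f(z) = 5(x+iy)^2 + 3(x+iy) - 4
Step 2: u = 5(x^2 - y^2) + 3x - 4
Step 3: u_x = 10x + 3
Step 4: At (-2, -4): u_x = -20 + 3 = -17

-17


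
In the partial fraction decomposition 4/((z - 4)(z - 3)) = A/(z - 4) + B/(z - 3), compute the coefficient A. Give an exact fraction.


Step 1: Multiply both sides by (z - 4) and set z = 4
Step 2: A = 4 / (4 - 3)
Step 3: A = 4 / 1
Step 4: A = 4

4


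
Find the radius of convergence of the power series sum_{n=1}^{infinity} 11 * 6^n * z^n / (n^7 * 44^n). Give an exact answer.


Step 1: General term a_n = 11 * 6^n / (n^7 * 44^n)
Step 2: By the root test, |a_n|^(1/n) = 11^(1/n) * 6 / (n^(7/n) * 44) -> 6/44 as n -> infinity (since 11^(1/n) -> 1 and n^(7/n) -> 1)
Step 3: R = 1/lim|a_n|^(1/n) = 44/6 = 22/3

22/3


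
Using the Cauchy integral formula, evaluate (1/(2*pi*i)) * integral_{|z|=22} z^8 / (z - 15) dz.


Step 1: f(z) = z^8, a = 15 is inside |z| = 22
Step 2: By Cauchy integral formula: (1/(2pi*i)) * integral = f(a)
Step 3: f(15) = 15^8 = 2562890625

2562890625


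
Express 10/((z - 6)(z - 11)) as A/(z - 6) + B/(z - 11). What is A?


Step 1: Multiply both sides by (z - 6) and set z = 6
Step 2: A = 10 / (6 - 11)
Step 3: A = 10 / (-5)
Step 4: A = -2

-2


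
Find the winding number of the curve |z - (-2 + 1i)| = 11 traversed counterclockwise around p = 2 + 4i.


Step 1: Center c = (-2, 1), radius = 11
Step 2: |p - c|^2 = 4^2 + 3^2 = 25
Step 3: r^2 = 121
Step 4: |p-c| < r so winding number = 1

1


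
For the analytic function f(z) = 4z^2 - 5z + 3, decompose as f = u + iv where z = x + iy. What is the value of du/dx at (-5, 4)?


Step 1: f(z) = 4(x+iy)^2 - 5(x+iy) + 3
Step 2: u = 4(x^2 - y^2) - 5x + 3
Step 3: u_x = 8x - 5
Step 4: At (-5, 4): u_x = -40 - 5 = -45

-45


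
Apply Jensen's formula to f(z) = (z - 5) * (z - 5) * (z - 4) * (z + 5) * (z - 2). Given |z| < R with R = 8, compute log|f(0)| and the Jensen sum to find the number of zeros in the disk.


Jensen's formula: (1/2pi)*integral log|f(Re^it)|dt = log|f(0)| + sum_{|a_k|<R} log(R/|a_k|)
Step 1: f(0) = (-5) * (-5) * (-4) * 5 * (-2) = 1000
Step 2: log|f(0)| = log|5| + log|5| + log|4| + log|-5| + log|2| = 6.9078
Step 3: Zeros inside |z| < 8: 5, 5, 4, -5, 2
Step 4: Jensen sum = log(8/5) + log(8/5) + log(8/4) + log(8/5) + log(8/2) = 3.4895
Step 5: n(R) = number of terms in the Jensen sum = count of zeros inside |z| < 8 = 5

5


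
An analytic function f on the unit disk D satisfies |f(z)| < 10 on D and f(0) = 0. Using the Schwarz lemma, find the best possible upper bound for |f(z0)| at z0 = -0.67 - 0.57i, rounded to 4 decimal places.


Step 1: g = f/10 maps D -> D with g(0) = 0, so by the Schwarz lemma |g(z)| <= |z|, i.e. |f(z)| <= 10|z|; this is sharp (f(z) = 10z).
Step 2: |z0|^2 = (-0.67)^2 + (-0.57)^2 = 0.7738
Step 3: |z0| = sqrt(0.7738) = 0.879659
Step 4: Best bound = 10 * |z0| = 10 * 0.879659 = 8.7966

8.7966


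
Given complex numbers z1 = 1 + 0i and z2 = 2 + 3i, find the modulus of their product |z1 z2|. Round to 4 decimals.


Step 1: |z1| = sqrt(1^2 + 0^2) = sqrt(1)
Step 2: |z2| = sqrt(2^2 + 3^2) = sqrt(13)
Step 3: |z1*z2| = |z1|*|z2| = sqrt(1) * sqrt(13) = sqrt(1 * 13) = sqrt(13)
Step 4: = 3.6056

3.6056


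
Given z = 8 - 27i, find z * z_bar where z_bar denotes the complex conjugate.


Step 1: conj(z) = 8 + 27i
Step 2: z * conj(z) = 8^2 + (-27)^2
Step 3: = 64 + 729 = 793

793


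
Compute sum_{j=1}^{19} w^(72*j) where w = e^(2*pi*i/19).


Step 1: The sum sum_{j=1}^{n} w^(k*j) equals n if n | k, else 0.
Step 2: Here n = 19, k = 72
Step 3: Does n divide k? 19 | 72 -> False
Step 4: Sum = 0

0


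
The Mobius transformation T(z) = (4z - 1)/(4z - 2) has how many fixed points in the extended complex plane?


Step 1: Fixed points satisfy T(z) = z
Step 2: 4z^2 - 6z + 1 = 0
Step 3: Discriminant = (-6)^2 - 4*4*1 = 20
Step 4: Number of fixed points = 2

2


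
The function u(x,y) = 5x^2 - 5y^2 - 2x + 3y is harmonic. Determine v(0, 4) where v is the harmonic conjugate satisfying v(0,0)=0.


Step 1: v_x = -u_y = 10y - 3
Step 2: v_y = u_x = 10x - 2
Step 3: v = 10xy - 3x - 2y + C
Step 4: v(0,0) = 0 => C = 0
Step 5: v(0, 4) = -8

-8


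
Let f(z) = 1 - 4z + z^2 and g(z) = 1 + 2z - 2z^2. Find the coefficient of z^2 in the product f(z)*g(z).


Step 1: z^2 term in f*g comes from: (1)*(-2z^2) + (-4z)*(2z) + (z^2)*(1)
Step 2: = -2 - 8 + 1
Step 3: = -9

-9


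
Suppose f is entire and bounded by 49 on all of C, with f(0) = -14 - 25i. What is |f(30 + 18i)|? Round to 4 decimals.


Step 1: By Liouville's theorem, a bounded entire function is constant.
Step 2: f(z) = f(0) = -14 - 25i for all z.
Step 3: |f(w)| = |-14 - 25i| = sqrt(196 + 625)
Step 4: = 28.6531

28.6531
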